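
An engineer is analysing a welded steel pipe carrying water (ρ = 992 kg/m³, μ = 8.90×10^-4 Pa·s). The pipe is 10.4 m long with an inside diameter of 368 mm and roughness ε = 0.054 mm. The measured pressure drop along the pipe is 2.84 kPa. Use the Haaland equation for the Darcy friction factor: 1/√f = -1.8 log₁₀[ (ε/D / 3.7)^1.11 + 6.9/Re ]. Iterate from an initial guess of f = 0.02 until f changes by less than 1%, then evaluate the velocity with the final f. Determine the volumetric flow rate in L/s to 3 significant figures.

Rearranging Darcy-Weisbach: V = √(2·ΔP·D/(f·L·ρ)). With ε/D = 5.4e-05/0.368 = 0.000147, iterate starting from f = 0.02:
  f = 0.02 → V = √(2·2840·0.368/(0.02·10.4·992)) = 3.183 m/s; Re = ρVD/μ = 1.306e+06; f → 0.01375
  f = 0.01375 → V = 3.839 m/s; Re = 1.574e+06; f → 0.01362
Converged (Δf/f < 1%). With the final f = 0.01362: V = √(2·2840·0.368/(0.01362·10.4·992)) = 3.856 m/s.
Q = V·A = 3.856·(π/4·0.368²) = 0.4102 m³/s = 410 L/s.

Q ≈ 410 L/s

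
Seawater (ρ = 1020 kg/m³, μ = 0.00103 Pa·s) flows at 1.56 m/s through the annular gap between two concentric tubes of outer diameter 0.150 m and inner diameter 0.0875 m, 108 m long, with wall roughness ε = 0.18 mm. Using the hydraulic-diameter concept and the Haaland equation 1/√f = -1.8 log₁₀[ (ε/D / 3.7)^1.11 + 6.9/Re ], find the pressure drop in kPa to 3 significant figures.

Hydraulic diameter D_h = 4A/P = D_o - D_i = 0.15 - 0.0875 = 0.0625 m.
Re = ρVD_h/μ = 1020·1.56·0.0625/0.00103 = 9.655e+04.
ε/D_h = 0.00018/0.0625 = 0.00288; Haaland gives 1/√f = -1.8 log₁₀[0.000354+7.15e-05] = 6.068, so f = 0.02716.
ΔP = f(L/D_h)(ρV²/2) = 0.02716·108/0.0625·1241 = 5.825e+04 Pa.
ΔP = 58.3 kPa.

ΔP ≈ 58.3 kPa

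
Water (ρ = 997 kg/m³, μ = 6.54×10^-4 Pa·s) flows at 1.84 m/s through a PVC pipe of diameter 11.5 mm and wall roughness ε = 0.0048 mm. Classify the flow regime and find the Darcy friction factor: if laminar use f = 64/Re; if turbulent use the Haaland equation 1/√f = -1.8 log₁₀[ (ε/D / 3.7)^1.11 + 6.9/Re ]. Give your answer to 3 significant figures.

Re = ρVD/μ = 997·1.84·0.0115/0.000654 = 3.226e+04.
Re > 4000 → turbulent. ε/D = 4.8e-06/0.0115 = 0.000417; Haaland: 1/√f = -1.8 log₁₀[4.15e-05 + 0.000214] = 6.467, so f = 0.02391.

f ≈ 0.0239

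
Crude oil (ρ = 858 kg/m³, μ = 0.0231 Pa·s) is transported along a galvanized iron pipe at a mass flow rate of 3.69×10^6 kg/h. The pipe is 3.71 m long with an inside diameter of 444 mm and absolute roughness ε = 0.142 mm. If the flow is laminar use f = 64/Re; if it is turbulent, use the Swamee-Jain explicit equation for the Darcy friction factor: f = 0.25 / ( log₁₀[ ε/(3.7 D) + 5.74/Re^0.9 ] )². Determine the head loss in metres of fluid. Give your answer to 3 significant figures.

h_f ≈ 0.480 m

ṁ = 3.69×10^6 kg/h = 3.69×10^6/3600 = 1025 kg/s.
A = πD²/4 = π(0.444)²/4 = 0.1548 m²; mean velocity V = ṁ/(ρA) = 1025/(858 · 0.1548) = 7.716 m/s.
Reynolds number Re = ρVD/μ = 858 · 7.716 · 0.444 / 0.0231 = 1.272e+05.
Re > 4000 → turbulent. Relative roughness ε/D = 0.000142/0.444 = 0.00032. Swamee-Jain: f = 0.25/(log₁₀[0.00032/3.7 + 5.74/1.272e+05^0.9])² = 0.25/(log₁₀[8.64e-05 + 0.000146])² = 0.25/(-3.633)² = 0.01894.
Darcy-Weisbach: ΔP = f(L/D)(ρV²/2) = 0.01894·(3.71/0.444)·(858·7.716²/2) = 0.01894·8.356·2.554e+04 = 4041 Pa.
Head loss h_f = ΔP/(ρg) = 4041/(858·9.81) = 0.480 m.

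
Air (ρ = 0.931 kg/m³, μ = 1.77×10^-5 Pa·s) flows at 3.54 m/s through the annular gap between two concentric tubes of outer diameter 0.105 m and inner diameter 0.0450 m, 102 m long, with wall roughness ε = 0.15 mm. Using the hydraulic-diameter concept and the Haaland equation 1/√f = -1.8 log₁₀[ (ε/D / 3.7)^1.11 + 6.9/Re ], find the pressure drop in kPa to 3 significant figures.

ΔP ≈ 0.332 kPa

Hydraulic diameter D_h = 4A/P = D_o - D_i = 0.105 - 0.045 = 0.06 m.
Re = ρVD_h/μ = 0.931·3.54·0.06/1.77e-05 = 1.117e+04.
ε/D_h = 0.00015/0.06 = 0.0025; Haaland gives 1/√f = -1.8 log₁₀[0.000303+0.000618] = 5.465, so f = 0.03348.
ΔP = f(L/D_h)(ρV²/2) = 0.03348·102/0.06·5.833 = 332.1 Pa.
ΔP = 0.332 kPa.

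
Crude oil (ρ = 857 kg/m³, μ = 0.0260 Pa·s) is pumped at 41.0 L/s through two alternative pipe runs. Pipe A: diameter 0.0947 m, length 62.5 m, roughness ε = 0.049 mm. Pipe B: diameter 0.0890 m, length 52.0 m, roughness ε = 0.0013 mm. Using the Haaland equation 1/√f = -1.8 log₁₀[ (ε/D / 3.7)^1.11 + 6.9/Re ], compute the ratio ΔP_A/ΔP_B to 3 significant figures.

ΔP_A/ΔP_B ≈ 0.925

Pipe A: V = Q/A = 0.041/0.007044 = 5.821 m/s; Re = 1.817e+04; ε/D = 0.000517; Haaland → f = 0.02727; ΔP_A = f(L/D)(ρV²/2) = 2.613e+05 Pa.
Pipe B: V = Q/A = 0.041/0.006221 = 6.59 m/s; Re = 1.933e+04; ε/D = 1.46e-05; Haaland → f = 0.02599; ΔP_B = f(L/D)(ρV²/2) = 2.826e+05 Pa.
ΔP_A/ΔP_B = 2.613e+05/2.826e+05 = 0.925.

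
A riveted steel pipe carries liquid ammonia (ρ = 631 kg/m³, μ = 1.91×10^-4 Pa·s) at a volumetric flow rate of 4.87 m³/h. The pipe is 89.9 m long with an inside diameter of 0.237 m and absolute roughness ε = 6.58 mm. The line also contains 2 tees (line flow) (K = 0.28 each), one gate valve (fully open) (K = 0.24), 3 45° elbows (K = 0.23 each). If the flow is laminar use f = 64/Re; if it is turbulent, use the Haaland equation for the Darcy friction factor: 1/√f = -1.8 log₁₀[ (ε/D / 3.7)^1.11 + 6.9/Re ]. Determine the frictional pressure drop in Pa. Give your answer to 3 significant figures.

Q = 4.87 m³/h = 4.87/3600 = 0.001353 m³/s.
Cross-sectional area A = πD²/4 = π(0.237)²/4 = 0.04412 m²; mean velocity V = Q/A = 0.001353/0.04412 = 0.03066 m/s.
Reynolds number Re = ρVD/μ = 631 · 0.03066 · 0.237 / 0.000191 = 2.401e+04.
Re > 4000 → turbulent. Relative roughness ε/D = 0.00658/0.237 = 0.0278. Haaland: 1/√f = -1.8 log₁₀[(0.0278/3.7)^1.11 + 6.9/2.401e+04] = -1.8 log₁₀[0.00438 + 0.000287] = 4.196, so f = 0.05681.
Total minor-loss coefficient ΣK = 2·0.28 + 1·0.24 + 3·0.23 = 1.49.
ΔP = [f·L/D + ΣK]·(ρV²/2) = [0.05681·89.9/0.237 + 1.49]·(631·0.03066²/2) = [21.55 + 1.49]·0.2967 = 6.835 Pa.

ΔP ≈ 6.84 Pa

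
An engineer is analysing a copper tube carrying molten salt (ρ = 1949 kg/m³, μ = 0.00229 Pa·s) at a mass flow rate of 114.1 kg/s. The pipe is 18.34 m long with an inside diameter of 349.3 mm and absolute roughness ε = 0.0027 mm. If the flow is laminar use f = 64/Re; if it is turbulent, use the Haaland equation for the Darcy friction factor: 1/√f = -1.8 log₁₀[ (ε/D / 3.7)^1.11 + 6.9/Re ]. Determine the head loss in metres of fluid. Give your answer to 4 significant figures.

A = πD²/4 = π(0.3493)²/4 = 0.09583 m²; mean velocity V = ṁ/(ρA) = 114.1/(1949 · 0.09583) = 0.6109 m/s.
Reynolds number Re = ρVD/μ = 1949 · 0.6109 · 0.3493 / 0.00229 = 1.816e+05.
Re > 4000 → turbulent. Relative roughness ε/D = 2.7e-06/0.3493 = 7.73e-06. Haaland: 1/√f = -1.8 log₁₀[(7.73e-06/3.7)^1.11 + 6.9/1.816e+05] = -1.8 log₁₀[4.96e-07 + 3.8e-05] = 7.946, so f = 0.01584.
Darcy-Weisbach: ΔP = f(L/D)(ρV²/2) = 0.01584·(18.34/0.3493)·(1949·0.6109²/2) = 0.01584·52.51·363.7 = 302.4 Pa.
Head loss h_f = ΔP/(ρg) = 302.4/(1949·9.81) = 0.01582 m.

h_f ≈ 0.01582 m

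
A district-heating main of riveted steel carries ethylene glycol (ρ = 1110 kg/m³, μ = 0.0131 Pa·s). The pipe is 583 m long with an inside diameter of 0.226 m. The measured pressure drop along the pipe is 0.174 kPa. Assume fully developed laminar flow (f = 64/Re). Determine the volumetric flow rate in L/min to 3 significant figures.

Q ≈ 87.5 L/min

For laminar flow, f = 64/Re with Re = ρVD/μ, so Darcy-Weisbach reduces to ΔP = 32μLV/D². Solving for V: V = ΔP·D²/(32μL) = 174·(0.226)²/(32·0.0131·583) = 0.03636 m/s.
Check: Re = ρVD/μ = 1110·0.03636·0.226/0.0131 = 696.4 < 2300, so the laminar assumption holds.
Q = V·A = 0.03636·(π/4·0.226²) = 0.001459 m³/s = 87.5 L/min.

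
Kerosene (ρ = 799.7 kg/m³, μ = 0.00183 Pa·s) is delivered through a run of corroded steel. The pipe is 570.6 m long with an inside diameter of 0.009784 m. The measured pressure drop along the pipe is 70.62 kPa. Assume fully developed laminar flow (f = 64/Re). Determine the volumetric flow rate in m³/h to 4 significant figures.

Q ≈ 0.05476 m³/h

For laminar flow, f = 64/Re with Re = ρVD/μ, so Darcy-Weisbach reduces to ΔP = 32μLV/D². Solving for V: V = ΔP·D²/(32μL) = 7.062e+04·(0.009784)²/(32·0.00183·570.6) = 0.2023 m/s.
Check: Re = ρVD/μ = 799.7·0.2023·0.009784/0.00183 = 865 < 2300, so the laminar assumption holds.
Q = V·A = 0.2023·(π/4·0.009784²) = 1.521e-05 m³/s = 0.05476 m³/h.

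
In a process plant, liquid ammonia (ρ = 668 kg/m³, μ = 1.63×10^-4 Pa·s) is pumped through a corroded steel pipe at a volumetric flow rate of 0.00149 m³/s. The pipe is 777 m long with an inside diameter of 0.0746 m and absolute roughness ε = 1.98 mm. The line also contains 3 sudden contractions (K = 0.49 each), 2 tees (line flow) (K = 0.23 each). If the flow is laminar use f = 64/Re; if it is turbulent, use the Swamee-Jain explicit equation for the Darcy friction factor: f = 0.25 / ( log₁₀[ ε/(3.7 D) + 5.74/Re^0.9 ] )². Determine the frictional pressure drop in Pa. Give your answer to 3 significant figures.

Cross-sectional area A = πD²/4 = π(0.0746)²/4 = 0.004371 m²; mean velocity V = Q/A = 0.00149/0.004371 = 0.3409 m/s.
Reynolds number Re = ρVD/μ = 668 · 0.3409 · 0.0746 / 0.000163 = 1.042e+05.
Re > 4000 → turbulent. Relative roughness ε/D = 0.00198/0.0746 = 0.0265. Swamee-Jain: f = 0.25/(log₁₀[0.0265/3.7 + 5.74/1.042e+05^0.9])² = 0.25/(log₁₀[0.00717 + 0.000175])² = 0.25/(-2.134)² = 0.05491.
Total minor-loss coefficient ΣK = 3·0.49 + 2·0.23 = 1.93.
ΔP = [f·L/D + ΣK]·(ρV²/2) = [0.05491·777/0.0746 + 1.93]·(668·0.3409²/2) = [571.9 + 1.93]·38.81 = 2.227e+04 Pa.

ΔP ≈ 22300 Pa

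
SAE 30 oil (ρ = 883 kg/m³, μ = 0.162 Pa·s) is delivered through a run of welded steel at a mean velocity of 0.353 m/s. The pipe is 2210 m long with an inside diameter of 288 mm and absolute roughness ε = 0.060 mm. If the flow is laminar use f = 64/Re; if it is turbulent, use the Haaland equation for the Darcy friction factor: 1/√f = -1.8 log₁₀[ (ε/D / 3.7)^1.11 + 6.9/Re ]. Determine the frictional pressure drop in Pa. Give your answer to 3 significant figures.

Reynolds number Re = ρVD/μ = 883 · 0.353 · 0.288 / 0.162 = 554.1.
Re < 2300 → laminar flow, so f = 64/Re = 64/554.1 = 0.1155 (the turbulent correlation is not needed).
Darcy-Weisbach: ΔP = f(L/D)(ρV²/2) = 0.1155·(2210/0.288)·(883·0.353²/2) = 0.1155·7674·55.01 = 4.876e+04 Pa.

ΔP ≈ 48800 Pa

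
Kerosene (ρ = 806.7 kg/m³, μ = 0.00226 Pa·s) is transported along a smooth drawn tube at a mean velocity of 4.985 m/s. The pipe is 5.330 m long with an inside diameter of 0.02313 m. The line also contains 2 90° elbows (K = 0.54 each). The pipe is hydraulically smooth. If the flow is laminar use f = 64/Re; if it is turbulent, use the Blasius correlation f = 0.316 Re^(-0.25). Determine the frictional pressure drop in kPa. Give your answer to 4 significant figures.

ΔP ≈ 62.07 kPa

Reynolds number Re = ρVD/μ = 806.7 · 4.985 · 0.02313 / 0.00226 = 4.116e+04.
Re > 4000 → turbulent. Smooth-pipe (Blasius): f = 0.316 Re^(-0.25) = 0.316/(4.116e+04)^0.25 = 0.02219.
Total minor-loss coefficient ΣK = 2·0.54 = 1.08.
ΔP = [f·L/D + ΣK]·(ρV²/2) = [0.02219·5.33/0.02313 + 1.08]·(806.7·4.985²/2) = [5.112 + 1.08]·1.002e+04 = 6.207e+04 Pa.
ΔP = 6.207e+04 Pa = 62.07 kPa.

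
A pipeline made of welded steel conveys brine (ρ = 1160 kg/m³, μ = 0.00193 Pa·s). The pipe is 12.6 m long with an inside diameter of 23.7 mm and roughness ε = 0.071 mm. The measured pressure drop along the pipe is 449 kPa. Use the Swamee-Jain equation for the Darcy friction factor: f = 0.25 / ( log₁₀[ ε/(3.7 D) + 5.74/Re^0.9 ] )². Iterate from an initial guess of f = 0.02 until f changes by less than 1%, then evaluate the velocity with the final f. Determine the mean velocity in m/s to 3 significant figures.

V ≈ 7.26 m/s

Rearranging Darcy-Weisbach: V = √(2·ΔP·D/(f·L·ρ)). With ε/D = 7.1e-05/0.0237 = 0.003, iterate starting from f = 0.02:
  f = 0.02 → V = √(2·4.49e+05·0.0237/(0.02·12.6·1160)) = 8.533 m/s; Re = ρVD/μ = 1.215e+05; f → 0.02747
  f = 0.02747 → V = 7.281 m/s; Re = 1.037e+05; f → 0.02766
Converged (Δf/f < 1%). With the final f = 0.02766: V = √(2·4.49e+05·0.0237/(0.02766·12.6·1160)) = 7.256 m/s.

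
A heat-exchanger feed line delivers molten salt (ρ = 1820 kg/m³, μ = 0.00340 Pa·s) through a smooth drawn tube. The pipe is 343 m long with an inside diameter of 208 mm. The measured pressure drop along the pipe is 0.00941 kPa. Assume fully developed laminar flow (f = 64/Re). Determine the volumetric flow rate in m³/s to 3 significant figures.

Q ≈ 3.71×10^-4 m³/s

For laminar flow, f = 64/Re with Re = ρVD/μ, so Darcy-Weisbach reduces to ΔP = 32μLV/D². Solving for V: V = ΔP·D²/(32μL) = 9.41·(0.208)²/(32·0.0034·343) = 0.01091 m/s.
Check: Re = ρVD/μ = 1820·0.01091·0.208/0.0034 = 1215 < 2300, so the laminar assumption holds.
Q = V·A = 0.01091·(π/4·0.208²) = 0.0003707 m³/s = 3.71×10^-4 m³/s.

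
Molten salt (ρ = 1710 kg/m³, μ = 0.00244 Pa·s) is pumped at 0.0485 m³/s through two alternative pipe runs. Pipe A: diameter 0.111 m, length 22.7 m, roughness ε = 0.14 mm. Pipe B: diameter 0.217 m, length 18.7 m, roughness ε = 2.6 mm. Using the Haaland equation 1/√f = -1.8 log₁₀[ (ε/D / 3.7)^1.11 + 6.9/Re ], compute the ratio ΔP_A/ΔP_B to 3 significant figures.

Pipe A: V = Q/A = 0.0485/0.009677 = 5.012 m/s; Re = 3.899e+05; ε/D = 0.00126; Haaland → f = 0.0214; ΔP_A = f(L/D)(ρV²/2) = 9.399e+04 Pa.
Pipe B: V = Q/A = 0.0485/0.03698 = 1.311 m/s; Re = 1.994e+05; ε/D = 0.012; Haaland → f = 0.04067; ΔP_B = f(L/D)(ρV²/2) = 5153 Pa.
ΔP_A/ΔP_B = 9.399e+04/5153 = 18.2.

ΔP_A/ΔP_B ≈ 18.2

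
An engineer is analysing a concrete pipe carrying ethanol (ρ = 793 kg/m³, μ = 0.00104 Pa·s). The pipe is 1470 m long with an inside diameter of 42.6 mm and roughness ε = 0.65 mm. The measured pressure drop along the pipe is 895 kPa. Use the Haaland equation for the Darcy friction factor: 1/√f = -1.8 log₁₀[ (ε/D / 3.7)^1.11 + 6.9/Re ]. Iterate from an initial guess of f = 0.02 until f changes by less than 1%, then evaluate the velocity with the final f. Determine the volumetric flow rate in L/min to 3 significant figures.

Q ≈ 103 L/min

Rearranging Darcy-Weisbach: V = √(2·ΔP·D/(f·L·ρ)). With ε/D = 0.00065/0.0426 = 0.0153, iterate starting from f = 0.02:
  f = 0.02 → V = √(2·8.95e+05·0.0426/(0.02·1470·793)) = 1.809 m/s; Re = ρVD/μ = 5.874e+04; f → 0.04479
  f = 0.04479 → V = 1.208 m/s; Re = 3.925e+04; f → 0.04516
Converged (Δf/f < 1%). With the final f = 0.04516: V = √(2·8.95e+05·0.0426/(0.04516·1470·793)) = 1.204 m/s.
Q = V·A = 1.204·(π/4·0.0426²) = 0.001715 m³/s = 103 L/min.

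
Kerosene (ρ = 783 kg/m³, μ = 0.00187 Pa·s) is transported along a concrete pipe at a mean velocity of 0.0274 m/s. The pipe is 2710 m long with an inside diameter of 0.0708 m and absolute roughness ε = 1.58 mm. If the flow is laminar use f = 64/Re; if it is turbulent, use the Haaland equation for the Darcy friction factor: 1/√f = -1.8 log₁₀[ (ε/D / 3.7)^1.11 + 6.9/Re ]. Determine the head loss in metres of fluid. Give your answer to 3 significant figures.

Reynolds number Re = ρVD/μ = 783 · 0.0274 · 0.0708 / 0.00187 = 812.3.
Re < 2300 → laminar flow, so f = 64/Re = 64/812.3 = 0.07879 (the turbulent correlation is not needed).
Darcy-Weisbach: ΔP = f(L/D)(ρV²/2) = 0.07879·(2710/0.0708)·(783·0.0274²/2) = 0.07879·3.828e+04·0.2939 = 886.4 Pa.
Head loss h_f = ΔP/(ρg) = 886.4/(783·9.81) = 0.115 m.

h_f ≈ 0.115 m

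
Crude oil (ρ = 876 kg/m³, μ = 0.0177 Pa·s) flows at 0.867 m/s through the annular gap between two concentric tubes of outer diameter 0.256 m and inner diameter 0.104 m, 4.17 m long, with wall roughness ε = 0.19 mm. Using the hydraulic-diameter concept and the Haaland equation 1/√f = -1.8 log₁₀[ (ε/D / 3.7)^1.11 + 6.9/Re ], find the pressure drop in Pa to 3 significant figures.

ΔP ≈ 327 Pa

Hydraulic diameter D_h = 4A/P = D_o - D_i = 0.256 - 0.104 = 0.152 m.
Re = ρVD_h/μ = 876·0.867·0.152/0.0177 = 6522.
ε/D_h = 0.00019/0.152 = 0.00125; Haaland gives 1/√f = -1.8 log₁₀[0.00014+0.00106] = 5.259, so f = 0.03616.
ΔP = f(L/D_h)(ρV²/2) = 0.03616·4.17/0.152·329.2 = 326.6 Pa.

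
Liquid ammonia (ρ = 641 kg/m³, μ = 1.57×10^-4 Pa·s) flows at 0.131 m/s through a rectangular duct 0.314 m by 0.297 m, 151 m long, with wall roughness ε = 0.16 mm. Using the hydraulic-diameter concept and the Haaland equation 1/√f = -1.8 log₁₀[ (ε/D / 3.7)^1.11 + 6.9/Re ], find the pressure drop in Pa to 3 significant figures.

Hydraulic diameter D_h = 4A/P = 4·(0.314·0.297)/(2·(0.314+0.297)) = 0.373/1.222 = 0.3053 m.
Re = ρVD_h/μ = 641·0.131·0.3053/0.000157 = 1.633e+05.
ε/D_h = 0.00016/0.3053 = 0.000524; Haaland gives 1/√f = -1.8 log₁₀[5.34e-05+4.23e-05] = 7.234, so f = 0.01911.
ΔP = f(L/D_h)(ρV²/2) = 0.01911·151/0.3053·5.5 = 51.98 Pa.

ΔP ≈ 52.0 Pa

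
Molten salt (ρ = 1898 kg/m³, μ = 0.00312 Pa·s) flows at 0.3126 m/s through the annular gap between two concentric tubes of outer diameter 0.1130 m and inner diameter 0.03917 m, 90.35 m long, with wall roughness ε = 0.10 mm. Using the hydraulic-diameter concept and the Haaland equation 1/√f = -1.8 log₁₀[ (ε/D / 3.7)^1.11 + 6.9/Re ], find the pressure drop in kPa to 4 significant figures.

Hydraulic diameter D_h = 4A/P = D_o - D_i = 0.113 - 0.03917 = 0.07383 m.
Re = ρVD_h/μ = 1898·0.3126·0.07383/0.00312 = 1.404e+04.
ε/D_h = 0.0001/0.07383 = 0.00135; Haaland gives 1/√f = -1.8 log₁₀[0.000153+0.000491] = 5.743, so f = 0.03032.
ΔP = f(L/D_h)(ρV²/2) = 0.03032·90.35/0.07383·92.74 = 3441 Pa.
ΔP = 3.441 kPa.

ΔP ≈ 3.441 kPa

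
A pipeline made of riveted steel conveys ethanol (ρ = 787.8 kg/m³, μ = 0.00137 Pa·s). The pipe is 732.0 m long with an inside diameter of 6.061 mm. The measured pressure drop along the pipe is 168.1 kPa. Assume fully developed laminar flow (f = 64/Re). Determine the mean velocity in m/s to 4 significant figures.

For laminar flow, f = 64/Re with Re = ρVD/μ, so Darcy-Weisbach reduces to ΔP = 32μLV/D². Solving for V: V = ΔP·D²/(32μL) = 1.681e+05·(0.006061)²/(32·0.00137·732) = 0.1924 m/s.
Check: Re = ρVD/μ = 787.8·0.1924·0.006061/0.00137 = 670.7 < 2300, so the laminar assumption holds.

V ≈ 0.1924 m/s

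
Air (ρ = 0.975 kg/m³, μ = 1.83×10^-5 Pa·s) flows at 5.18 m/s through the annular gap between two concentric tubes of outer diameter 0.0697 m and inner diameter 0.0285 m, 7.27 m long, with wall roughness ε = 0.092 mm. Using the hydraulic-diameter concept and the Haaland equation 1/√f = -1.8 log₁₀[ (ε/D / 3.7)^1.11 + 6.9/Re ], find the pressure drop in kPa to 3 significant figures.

ΔP ≈ 0.0762 kPa

Hydraulic diameter D_h = 4A/P = D_o - D_i = 0.0697 - 0.0285 = 0.0412 m.
Re = ρVD_h/μ = 0.975·5.18·0.0412/1.83e-05 = 1.137e+04.
ε/D_h = 9.2e-05/0.0412 = 0.00223; Haaland gives 1/√f = -1.8 log₁₀[0.000267+0.000607] = 5.505, so f = 0.03299.
ΔP = f(L/D_h)(ρV²/2) = 0.03299·7.27/0.0412·13.08 = 76.15 Pa.
ΔP = 0.0762 kPa.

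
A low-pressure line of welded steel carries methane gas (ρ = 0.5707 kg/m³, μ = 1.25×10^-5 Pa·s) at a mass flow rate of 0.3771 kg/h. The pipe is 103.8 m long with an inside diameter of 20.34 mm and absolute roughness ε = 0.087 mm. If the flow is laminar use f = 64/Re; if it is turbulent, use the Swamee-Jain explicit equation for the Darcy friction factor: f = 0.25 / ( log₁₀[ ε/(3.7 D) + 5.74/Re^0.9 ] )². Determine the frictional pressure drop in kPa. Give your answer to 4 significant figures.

ΔP ≈ 0.05669 kPa

ṁ = 0.3771 kg/h = 0.3771/3600 = 0.0001047 kg/s.
A = πD²/4 = π(0.02034)²/4 = 0.0003249 m²; mean velocity V = ṁ/(ρA) = 0.0001047/(0.5707 · 0.0003249) = 0.5649 m/s.
Reynolds number Re = ρVD/μ = 0.5707 · 0.5649 · 0.02034 / 1.25e-05 = 524.6.
Re < 2300 → laminar flow, so f = 64/Re = 64/524.6 = 0.122 (the turbulent correlation is not needed).
Darcy-Weisbach: ΔP = f(L/D)(ρV²/2) = 0.122·(103.8/0.02034)·(0.5707·0.5649²/2) = 0.122·5103·0.09105 = 56.69 Pa.
ΔP = 56.69 Pa = 0.05669 kPa.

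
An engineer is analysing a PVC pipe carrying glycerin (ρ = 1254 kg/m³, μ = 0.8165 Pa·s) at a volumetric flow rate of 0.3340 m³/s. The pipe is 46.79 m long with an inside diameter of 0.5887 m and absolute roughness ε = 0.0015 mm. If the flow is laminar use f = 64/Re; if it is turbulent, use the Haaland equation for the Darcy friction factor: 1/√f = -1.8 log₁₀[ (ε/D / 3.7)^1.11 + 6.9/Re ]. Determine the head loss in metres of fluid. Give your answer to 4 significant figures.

Cross-sectional area A = πD²/4 = π(0.5887)²/4 = 0.2722 m²; mean velocity V = Q/A = 0.334/0.2722 = 1.227 m/s.
Reynolds number Re = ρVD/μ = 1254 · 1.227 · 0.5887 / 0.817 = 1109.
Re < 2300 → laminar flow, so f = 64/Re = 64/1109 = 0.05769 (the turbulent correlation is not needed).
Darcy-Weisbach: ΔP = f(L/D)(ρV²/2) = 0.05769·(46.79/0.5887)·(1254·1.227²/2) = 0.05769·79.48·944.1 = 4329 Pa.
Head loss h_f = ΔP/(ρg) = 4329/(1254·9.81) = 0.3519 m.

h_f ≈ 0.3519 m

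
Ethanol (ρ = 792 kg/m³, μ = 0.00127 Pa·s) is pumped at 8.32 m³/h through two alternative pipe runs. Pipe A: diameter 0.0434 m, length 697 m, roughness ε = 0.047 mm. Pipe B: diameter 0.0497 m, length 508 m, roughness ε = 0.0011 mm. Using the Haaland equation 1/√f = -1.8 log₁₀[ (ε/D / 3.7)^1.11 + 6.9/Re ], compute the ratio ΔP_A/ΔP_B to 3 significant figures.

ΔP_A/ΔP_B ≈ 2.98

Pipe A: V = Q/A = 0.002311/0.001479 = 1.562 m/s; Re = 4.228e+04; ε/D = 0.00108; Haaland → f = 0.02451; ΔP_A = f(L/D)(ρV²/2) = 3.804e+05 Pa.
Pipe B: V = Q/A = 0.002311/0.00194 = 1.191 m/s; Re = 3.692e+04; ε/D = 2.21e-05; Haaland → f = 0.02225; ΔP_B = f(L/D)(ρV²/2) = 1.278e+05 Pa.
ΔP_A/ΔP_B = 3.804e+05/1.278e+05 = 2.98.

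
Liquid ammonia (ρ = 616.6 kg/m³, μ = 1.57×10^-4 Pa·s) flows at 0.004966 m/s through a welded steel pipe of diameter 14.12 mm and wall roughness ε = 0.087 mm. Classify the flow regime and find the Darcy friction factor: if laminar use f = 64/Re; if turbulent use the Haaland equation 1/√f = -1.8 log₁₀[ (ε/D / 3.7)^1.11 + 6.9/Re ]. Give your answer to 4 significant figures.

f ≈ 0.2324

Re = ρVD/μ = 616.6·0.004966·0.01412/0.000157 = 275.4.
Re < 2300 → laminar, so f = 64/Re = 0.2324 (roughness is irrelevant in laminar flow).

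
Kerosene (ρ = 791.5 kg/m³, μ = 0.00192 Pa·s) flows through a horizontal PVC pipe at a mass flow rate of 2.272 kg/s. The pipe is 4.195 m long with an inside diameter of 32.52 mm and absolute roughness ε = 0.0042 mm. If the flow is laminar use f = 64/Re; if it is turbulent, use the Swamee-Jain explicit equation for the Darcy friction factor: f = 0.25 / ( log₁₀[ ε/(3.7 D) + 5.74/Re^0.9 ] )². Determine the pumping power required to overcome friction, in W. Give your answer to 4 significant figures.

A = πD²/4 = π(0.03252)²/4 = 0.0008306 m²; mean velocity V = ṁ/(ρA) = 2.272/(791.5 · 0.0008306) = 3.456 m/s.
Reynolds number Re = ρVD/μ = 791.5 · 3.456 · 0.03252 / 0.00192 = 4.633e+04.
Re > 4000 → turbulent. Relative roughness ε/D = 4.2e-06/0.03252 = 0.000129. Swamee-Jain: f = 0.25/(log₁₀[0.000129/3.7 + 5.74/4.633e+04^0.9])² = 0.25/(log₁₀[3.49e-05 + 0.000363])² = 0.25/(-3.4)² = 0.02162.
Darcy-Weisbach: ΔP = f(L/D)(ρV²/2) = 0.02162·(4.195/0.03252)·(791.5·3.456²/2) = 0.02162·129·4727 = 1.318e+04 Pa.
Q = ṁ/ρ = 2.272/791.5 = 0.00287 m³/s.
Pumping power P = QΔP = 0.00287·1.318e+04 = 37.840 W = 37.84 W.

P ≈ 37.84 W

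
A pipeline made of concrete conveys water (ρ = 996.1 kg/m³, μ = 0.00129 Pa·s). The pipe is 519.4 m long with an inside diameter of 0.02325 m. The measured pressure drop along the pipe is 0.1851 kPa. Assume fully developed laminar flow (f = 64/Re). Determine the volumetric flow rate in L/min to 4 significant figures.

Q ≈ 0.1189 L/min

For laminar flow, f = 64/Re with Re = ρVD/μ, so Darcy-Weisbach reduces to ΔP = 32μLV/D². Solving for V: V = ΔP·D²/(32μL) = 185.1·(0.02325)²/(32·0.00129·519.4) = 0.004667 m/s.
Check: Re = ρVD/μ = 996.1·0.004667·0.02325/0.00129 = 83.78 < 2300, so the laminar assumption holds.
Q = V·A = 0.004667·(π/4·0.02325²) = 1.981e-06 m³/s = 0.1189 L/min.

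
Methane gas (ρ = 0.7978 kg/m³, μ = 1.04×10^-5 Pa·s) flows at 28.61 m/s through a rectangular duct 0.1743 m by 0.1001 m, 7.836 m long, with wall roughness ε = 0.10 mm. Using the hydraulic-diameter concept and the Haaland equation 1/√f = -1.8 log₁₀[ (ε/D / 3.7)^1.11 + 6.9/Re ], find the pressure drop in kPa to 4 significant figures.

ΔP ≈ 0.3951 kPa

Hydraulic diameter D_h = 4A/P = 4·(0.1743·0.1001)/(2·(0.1743+0.1001)) = 0.06979/0.5488 = 0.1272 m.
Re = ρVD_h/μ = 0.7978·28.61·0.1272/1.04e-05 = 2.791e+05.
ε/D_h = 0.0001/0.1272 = 0.000786; Haaland gives 1/√f = -1.8 log₁₀[8.38e-05+2.47e-05] = 7.136, so f = 0.01964.
ΔP = f(L/D_h)(ρV²/2) = 0.01964·7.836/0.1272·326.5 = 395.1 Pa.
ΔP = 0.3951 kPa.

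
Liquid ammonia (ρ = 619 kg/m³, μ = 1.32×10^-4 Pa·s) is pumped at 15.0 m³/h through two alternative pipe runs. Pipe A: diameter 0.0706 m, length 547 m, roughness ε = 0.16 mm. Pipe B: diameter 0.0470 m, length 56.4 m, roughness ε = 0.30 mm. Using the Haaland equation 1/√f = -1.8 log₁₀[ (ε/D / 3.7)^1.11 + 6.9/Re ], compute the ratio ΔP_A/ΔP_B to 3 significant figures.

ΔP_A/ΔP_B ≈ 0.950

Pipe A: V = Q/A = 0.004167/0.003915 = 1.064 m/s; Re = 3.524e+05; ε/D = 0.00227; Haaland → f = 0.02468; ΔP_A = f(L/D)(ρV²/2) = 6.706e+04 Pa.
Pipe B: V = Q/A = 0.004167/0.001735 = 2.402 m/s; Re = 5.293e+05; ε/D = 0.00638; Haaland → f = 0.03295; ΔP_B = f(L/D)(ρV²/2) = 7.058e+04 Pa.
ΔP_A/ΔP_B = 6.706e+04/7.058e+04 = 0.950.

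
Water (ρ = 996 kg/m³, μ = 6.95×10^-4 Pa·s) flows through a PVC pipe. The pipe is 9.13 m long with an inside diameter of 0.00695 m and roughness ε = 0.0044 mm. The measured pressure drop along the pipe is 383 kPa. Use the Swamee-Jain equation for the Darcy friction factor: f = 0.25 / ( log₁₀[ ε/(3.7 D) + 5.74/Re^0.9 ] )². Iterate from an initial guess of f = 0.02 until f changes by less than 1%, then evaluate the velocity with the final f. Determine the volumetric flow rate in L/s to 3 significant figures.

Rearranging Darcy-Weisbach: V = √(2·ΔP·D/(f·L·ρ)). With ε/D = 4.4e-06/0.00695 = 0.000633, iterate starting from f = 0.02:
  f = 0.02 → V = √(2·3.83e+05·0.00695/(0.02·9.13·996)) = 5.41 m/s; Re = ρVD/μ = 5.389e+04; f → 0.02279
  f = 0.02279 → V = 5.068 m/s; Re = 5.048e+04; f → 0.02303
  f = 0.02303 → V = 5.042 m/s; Re = 5.022e+04; f → 0.02304
Converged (Δf/f < 1%). With the final f = 0.02304: V = √(2·3.83e+05·0.00695/(0.02304·9.13·996)) = 5.04 m/s.
Q = V·A = 5.04·(π/4·0.00695²) = 0.0001912 m³/s = 0.191 L/s.

Q ≈ 0.191 L/s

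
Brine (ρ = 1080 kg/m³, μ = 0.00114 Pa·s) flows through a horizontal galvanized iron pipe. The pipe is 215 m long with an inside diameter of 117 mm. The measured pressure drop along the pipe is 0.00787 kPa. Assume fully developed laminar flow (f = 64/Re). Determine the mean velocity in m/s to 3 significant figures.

For laminar flow, f = 64/Re with Re = ρVD/μ, so Darcy-Weisbach reduces to ΔP = 32μLV/D². Solving for V: V = ΔP·D²/(32μL) = 7.87·(0.117)²/(32·0.00114·215) = 0.01374 m/s.
Check: Re = ρVD/μ = 1080·0.01374·0.117/0.00114 = 1523 < 2300, so the laminar assumption holds.

V ≈ 0.0137 m/s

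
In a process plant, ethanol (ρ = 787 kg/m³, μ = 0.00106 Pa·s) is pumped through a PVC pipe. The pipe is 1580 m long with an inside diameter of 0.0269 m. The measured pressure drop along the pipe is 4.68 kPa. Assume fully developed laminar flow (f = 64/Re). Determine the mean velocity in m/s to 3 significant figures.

For laminar flow, f = 64/Re with Re = ρVD/μ, so Darcy-Weisbach reduces to ΔP = 32μLV/D². Solving for V: V = ΔP·D²/(32μL) = 4680·(0.0269)²/(32·0.00106·1580) = 0.06319 m/s.
Check: Re = ρVD/μ = 787·0.06319·0.0269/0.00106 = 1262 < 2300, so the laminar assumption holds.

V ≈ 0.0632 m/s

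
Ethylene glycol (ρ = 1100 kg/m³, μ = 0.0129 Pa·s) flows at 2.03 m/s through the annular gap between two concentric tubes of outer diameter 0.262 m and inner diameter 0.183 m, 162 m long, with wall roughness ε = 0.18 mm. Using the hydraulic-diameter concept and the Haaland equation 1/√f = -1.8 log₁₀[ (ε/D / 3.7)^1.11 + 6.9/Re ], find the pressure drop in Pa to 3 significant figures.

ΔP ≈ 148000 Pa

Hydraulic diameter D_h = 4A/P = D_o - D_i = 0.262 - 0.183 = 0.079 m.
Re = ρVD_h/μ = 1100·2.03·0.079/0.0129 = 1.367e+04.
ε/D_h = 0.00018/0.079 = 0.00228; Haaland gives 1/√f = -1.8 log₁₀[0.000273+0.000505] = 5.597, so f = 0.03193.
ΔP = f(L/D_h)(ρV²/2) = 0.03193·162/0.079·2266 = 1.484e+05 Pa.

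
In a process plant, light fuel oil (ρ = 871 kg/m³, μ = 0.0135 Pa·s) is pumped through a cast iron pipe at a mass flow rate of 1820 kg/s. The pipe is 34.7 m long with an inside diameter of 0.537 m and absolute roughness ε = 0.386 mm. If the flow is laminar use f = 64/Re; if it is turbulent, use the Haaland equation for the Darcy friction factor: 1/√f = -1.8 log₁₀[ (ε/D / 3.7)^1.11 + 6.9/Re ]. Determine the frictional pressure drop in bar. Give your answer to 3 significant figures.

ΔP ≈ 0.460 bar

A = πD²/4 = π(0.537)²/4 = 0.2265 m²; mean velocity V = ṁ/(ρA) = 1820/(871 · 0.2265) = 9.226 m/s.
Reynolds number Re = ρVD/μ = 871 · 9.226 · 0.537 / 0.0135 = 3.196e+05.
Re > 4000 → turbulent. Relative roughness ε/D = 0.000386/0.537 = 0.000719. Haaland: 1/√f = -1.8 log₁₀[(0.000719/3.7)^1.11 + 6.9/3.196e+05] = -1.8 log₁₀[7.59e-05 + 2.16e-05] = 7.22, so f = 0.01918.
Darcy-Weisbach: ΔP = f(L/D)(ρV²/2) = 0.01918·(34.7/0.537)·(871·9.226²/2) = 0.01918·64.62·3.707e+04 = 4.595e+04 Pa.
ΔP = 4.595e+04 Pa = 0.460 bar.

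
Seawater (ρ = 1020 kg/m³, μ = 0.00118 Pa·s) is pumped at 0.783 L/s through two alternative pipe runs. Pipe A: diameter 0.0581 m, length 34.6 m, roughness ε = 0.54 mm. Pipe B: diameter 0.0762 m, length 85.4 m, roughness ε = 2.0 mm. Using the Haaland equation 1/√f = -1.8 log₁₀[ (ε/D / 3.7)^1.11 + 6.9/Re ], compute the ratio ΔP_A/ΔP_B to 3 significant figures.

ΔP_A/ΔP_B ≈ 1.12

Pipe A: V = Q/A = 0.000783/0.002651 = 0.2953 m/s; Re = 1.483e+04; ε/D = 0.00929; Haaland → f = 0.04072; ΔP_A = f(L/D)(ρV²/2) = 1079 Pa.
Pipe B: V = Q/A = 0.000783/0.00456 = 0.1717 m/s; Re = 1.131e+04; ε/D = 0.0262; Haaland → f = 0.05707; ΔP_B = f(L/D)(ρV²/2) = 961.7 Pa.
ΔP_A/ΔP_B = 1079/961.7 = 1.12.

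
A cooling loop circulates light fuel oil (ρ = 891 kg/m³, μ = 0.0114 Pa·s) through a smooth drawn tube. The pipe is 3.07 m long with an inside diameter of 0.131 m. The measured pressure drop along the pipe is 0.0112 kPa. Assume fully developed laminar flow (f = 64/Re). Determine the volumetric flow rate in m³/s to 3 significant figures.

Q ≈ 0.00231 m³/s

For laminar flow, f = 64/Re with Re = ρVD/μ, so Darcy-Weisbach reduces to ΔP = 32μLV/D². Solving for V: V = ΔP·D²/(32μL) = 11.2·(0.131)²/(32·0.0114·3.07) = 0.1716 m/s.
Check: Re = ρVD/μ = 891·0.1716·0.131/0.0114 = 1757 < 2300, so the laminar assumption holds.
Q = V·A = 0.1716·(π/4·0.131²) = 0.002313 m³/s = 0.00231 m³/s.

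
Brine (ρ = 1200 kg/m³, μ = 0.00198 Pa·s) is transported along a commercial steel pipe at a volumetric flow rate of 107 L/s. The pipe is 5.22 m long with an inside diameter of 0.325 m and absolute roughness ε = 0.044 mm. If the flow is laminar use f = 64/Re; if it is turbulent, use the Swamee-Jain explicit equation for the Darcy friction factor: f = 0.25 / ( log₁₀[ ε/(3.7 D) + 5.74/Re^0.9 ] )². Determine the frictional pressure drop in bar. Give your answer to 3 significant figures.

ΔP ≈ 0.00258 bar

Q = 107 L/s = 107/1000 = 0.107 m³/s.
Cross-sectional area A = πD²/4 = π(0.325)²/4 = 0.08296 m²; mean velocity V = Q/A = 0.107/0.08296 = 1.29 m/s.
Reynolds number Re = ρVD/μ = 1200 · 1.29 · 0.325 / 0.00198 = 2.541e+05.
Re > 4000 → turbulent. Relative roughness ε/D = 4.4e-05/0.325 = 0.000135. Swamee-Jain: f = 0.25/(log₁₀[0.000135/3.7 + 5.74/2.541e+05^0.9])² = 0.25/(log₁₀[3.66e-05 + 7.84e-05])² = 0.25/(-3.939)² = 0.01611.
Darcy-Weisbach: ΔP = f(L/D)(ρV²/2) = 0.01611·(5.22/0.325)·(1200·1.29²/2) = 0.01611·16.06·998.2 = 258.3 Pa.
ΔP = 258.3 Pa = 0.00258 bar.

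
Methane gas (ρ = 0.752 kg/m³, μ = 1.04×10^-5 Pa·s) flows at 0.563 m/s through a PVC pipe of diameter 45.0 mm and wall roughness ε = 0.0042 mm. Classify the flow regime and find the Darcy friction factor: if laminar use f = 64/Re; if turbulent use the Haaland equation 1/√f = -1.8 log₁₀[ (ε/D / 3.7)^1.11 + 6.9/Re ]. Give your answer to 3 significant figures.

f ≈ 0.0349

Re = ρVD/μ = 0.752·0.563·0.045/1.04e-05 = 1832.
Re < 2300 → laminar, so f = 64/Re = 0.03494 (roughness is irrelevant in laminar flow).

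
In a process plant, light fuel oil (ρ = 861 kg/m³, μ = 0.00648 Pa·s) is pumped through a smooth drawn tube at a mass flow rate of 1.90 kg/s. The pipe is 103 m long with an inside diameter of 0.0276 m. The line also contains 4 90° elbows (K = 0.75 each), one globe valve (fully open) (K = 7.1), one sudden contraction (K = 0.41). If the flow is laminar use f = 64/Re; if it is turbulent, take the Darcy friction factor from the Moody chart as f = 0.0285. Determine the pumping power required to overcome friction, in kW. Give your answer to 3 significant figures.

P ≈ 1.51 kW

A = πD²/4 = π(0.0276)²/4 = 0.0005983 m²; mean velocity V = ṁ/(ρA) = 1.9/(861 · 0.0005983) = 3.688 m/s.
Reynolds number Re = ρVD/μ = 861 · 3.688 · 0.0276 / 0.00648 = 1.353e+04.
Re > 4000 → turbulent; use the Moody-chart value f = 0.0285.
Total minor-loss coefficient ΣK = 4·0.75 + 1·7.1 + 1·0.41 = 10.5.
ΔP = [f·L/D + ΣK]·(ρV²/2) = [0.0285·103/0.0276 + 10.5]·(861·3.688²/2) = [106.4 + 10.5]·5857 = 6.845e+05 Pa.
Q = ṁ/ρ = 1.9/861 = 0.002207 m³/s.
Pumping power P = QΔP = 0.002207·6.845e+05 = 1510 W = 1.51 kW.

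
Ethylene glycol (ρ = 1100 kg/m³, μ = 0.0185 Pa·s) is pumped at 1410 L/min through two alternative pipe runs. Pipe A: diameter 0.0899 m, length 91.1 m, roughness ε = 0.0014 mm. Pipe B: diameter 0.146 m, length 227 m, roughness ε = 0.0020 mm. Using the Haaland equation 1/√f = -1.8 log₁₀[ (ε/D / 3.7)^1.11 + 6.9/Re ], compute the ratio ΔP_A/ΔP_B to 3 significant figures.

ΔP_A/ΔP_B ≈ 4.00

Pipe A: V = Q/A = 0.0235/0.006348 = 3.702 m/s; Re = 1.979e+04; ε/D = 1.56e-05; Haaland → f = 0.02584; ΔP_A = f(L/D)(ρV²/2) = 1.974e+05 Pa.
Pipe B: V = Q/A = 0.0235/0.01674 = 1.404 m/s; Re = 1.219e+04; ε/D = 1.37e-05; Haaland → f = 0.02929; ΔP_B = f(L/D)(ρV²/2) = 4.935e+04 Pa.
ΔP_A/ΔP_B = 1.974e+05/4.935e+04 = 4.00.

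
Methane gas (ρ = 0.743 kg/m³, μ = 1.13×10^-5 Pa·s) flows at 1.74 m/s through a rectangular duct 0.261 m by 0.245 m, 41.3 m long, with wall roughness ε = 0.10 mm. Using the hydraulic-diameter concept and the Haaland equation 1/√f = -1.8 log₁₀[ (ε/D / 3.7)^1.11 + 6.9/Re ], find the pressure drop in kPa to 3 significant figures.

Hydraulic diameter D_h = 4A/P = 4·(0.261·0.245)/(2·(0.261+0.245)) = 0.2558/1.012 = 0.2527 m.
Re = ρVD_h/μ = 0.743·1.74·0.2527/1.13e-05 = 2.892e+04.
ε/D_h = 0.0001/0.2527 = 0.000396; Haaland gives 1/√f = -1.8 log₁₀[3.91e-05+0.000239] = 6.401, so f = 0.0244.
ΔP = f(L/D_h)(ρV²/2) = 0.0244·41.3/0.2527·1.125 = 4.485 Pa.
ΔP = 0.00448 kPa.

ΔP ≈ 0.00448 kPa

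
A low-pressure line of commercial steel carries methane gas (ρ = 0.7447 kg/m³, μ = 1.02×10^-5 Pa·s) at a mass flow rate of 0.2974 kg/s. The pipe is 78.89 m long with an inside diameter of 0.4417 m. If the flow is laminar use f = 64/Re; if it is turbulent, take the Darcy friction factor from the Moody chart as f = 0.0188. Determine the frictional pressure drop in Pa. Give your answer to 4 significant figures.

A = πD²/4 = π(0.4417)²/4 = 0.1532 m²; mean velocity V = ṁ/(ρA) = 0.2974/(0.7447 · 0.1532) = 2.606 m/s.
Reynolds number Re = ρVD/μ = 0.7447 · 2.606 · 0.4417 / 1.02e-05 = 8.405e+04.
Re > 4000 → turbulent; use the Moody-chart value f = 0.0188.
Darcy-Weisbach: ΔP = f(L/D)(ρV²/2) = 0.0188·(78.89/0.4417)·(0.7447·2.606²/2) = 0.0188·178.6·2.529 = 8.492 Pa.

ΔP ≈ 8.492 Pa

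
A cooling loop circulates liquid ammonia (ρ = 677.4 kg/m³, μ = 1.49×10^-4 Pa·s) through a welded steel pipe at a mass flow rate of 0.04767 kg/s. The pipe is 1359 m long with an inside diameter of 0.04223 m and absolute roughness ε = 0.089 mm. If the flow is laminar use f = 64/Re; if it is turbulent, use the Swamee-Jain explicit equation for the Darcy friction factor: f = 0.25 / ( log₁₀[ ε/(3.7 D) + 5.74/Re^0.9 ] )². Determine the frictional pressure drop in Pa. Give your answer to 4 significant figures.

ΔP ≈ 953.2 Pa

A = πD²/4 = π(0.04223)²/4 = 0.001401 m²; mean velocity V = ṁ/(ρA) = 0.04767/(677.4 · 0.001401) = 0.05024 m/s.
Reynolds number Re = ρVD/μ = 677.4 · 0.05024 · 0.04223 / 0.000149 = 9646.
Re > 4000 → turbulent. Relative roughness ε/D = 8.9e-05/0.04223 = 0.00211. Swamee-Jain: f = 0.25/(log₁₀[0.00211/3.7 + 5.74/9646^0.9])² = 0.25/(log₁₀[0.00057 + 0.00149])² = 0.25/(-2.686)² = 0.03464.
Darcy-Weisbach: ΔP = f(L/D)(ρV²/2) = 0.03464·(1359/0.04223)·(677.4·0.05024²/2) = 0.03464·3.218e+04·0.855 = 953.2 Pa.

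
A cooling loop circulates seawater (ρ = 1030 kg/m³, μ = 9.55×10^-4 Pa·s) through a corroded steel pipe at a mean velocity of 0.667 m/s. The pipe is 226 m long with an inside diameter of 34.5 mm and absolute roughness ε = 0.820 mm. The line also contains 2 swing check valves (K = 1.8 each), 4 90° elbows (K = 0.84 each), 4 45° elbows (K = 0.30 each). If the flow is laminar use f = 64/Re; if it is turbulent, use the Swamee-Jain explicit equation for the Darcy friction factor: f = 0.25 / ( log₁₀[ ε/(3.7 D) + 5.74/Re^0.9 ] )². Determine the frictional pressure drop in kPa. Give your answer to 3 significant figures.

Reynolds number Re = ρVD/μ = 1030 · 0.667 · 0.0345 / 0.000955 = 2.482e+04.
Re > 4000 → turbulent. Relative roughness ε/D = 0.00082/0.0345 = 0.0238. Swamee-Jain: f = 0.25/(log₁₀[0.0238/3.7 + 5.74/2.482e+04^0.9])² = 0.25/(log₁₀[0.00642 + 0.000636])² = 0.25/(-2.151)² = 0.05402.
Total minor-loss coefficient ΣK = 2·1.8 + 4·0.84 + 4·0.3 = 8.16.
ΔP = [f·L/D + ΣK]·(ρV²/2) = [0.05402·226/0.0345 + 8.16]·(1030·0.667²/2) = [353.9 + 8.16]·229.1 = 8.295e+04 Pa.
ΔP = 8.295e+04 Pa = 83.0 kPa.

ΔP ≈ 83.0 kPa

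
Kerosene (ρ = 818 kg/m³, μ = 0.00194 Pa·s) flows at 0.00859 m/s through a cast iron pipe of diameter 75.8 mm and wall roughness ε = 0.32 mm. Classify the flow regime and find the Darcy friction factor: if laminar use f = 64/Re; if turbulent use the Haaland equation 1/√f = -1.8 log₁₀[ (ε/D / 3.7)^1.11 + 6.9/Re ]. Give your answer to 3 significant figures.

Re = ρVD/μ = 818·0.00859·0.0758/0.00194 = 274.5.
Re < 2300 → laminar, so f = 64/Re = 0.2331 (roughness is irrelevant in laminar flow).

f ≈ 0.233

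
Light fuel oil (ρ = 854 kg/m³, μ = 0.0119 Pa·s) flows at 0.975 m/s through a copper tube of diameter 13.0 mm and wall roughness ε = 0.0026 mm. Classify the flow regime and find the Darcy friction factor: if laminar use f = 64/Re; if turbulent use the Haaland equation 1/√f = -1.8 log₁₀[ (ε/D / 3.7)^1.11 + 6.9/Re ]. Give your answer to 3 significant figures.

Re = ρVD/μ = 854·0.975·0.013/0.0119 = 909.6.
Re < 2300 → laminar, so f = 64/Re = 0.07036 (roughness is irrelevant in laminar flow).

f ≈ 0.0704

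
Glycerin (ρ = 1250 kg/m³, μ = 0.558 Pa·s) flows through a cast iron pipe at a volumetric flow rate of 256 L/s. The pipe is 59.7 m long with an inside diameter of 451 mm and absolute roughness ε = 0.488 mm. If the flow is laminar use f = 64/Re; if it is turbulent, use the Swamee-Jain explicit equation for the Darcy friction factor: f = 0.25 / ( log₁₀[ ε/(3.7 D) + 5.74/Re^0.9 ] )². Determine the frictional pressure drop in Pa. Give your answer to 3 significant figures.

Q = 256 L/s = 256/1000 = 0.256 m³/s.
Cross-sectional area A = πD²/4 = π(0.451)²/4 = 0.1598 m²; mean velocity V = Q/A = 0.256/0.1598 = 1.602 m/s.
Reynolds number Re = ρVD/μ = 1250 · 1.602 · 0.451 / 0.558 = 1619.
Re < 2300 → laminar flow, so f = 64/Re = 64/1619 = 0.03953 (the turbulent correlation is not needed).
Darcy-Weisbach: ΔP = f(L/D)(ρV²/2) = 0.03953·(59.7/0.451)·(1250·1.602²/2) = 0.03953·132.4·1605 = 8399 Pa.

ΔP ≈ 8400 Pa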